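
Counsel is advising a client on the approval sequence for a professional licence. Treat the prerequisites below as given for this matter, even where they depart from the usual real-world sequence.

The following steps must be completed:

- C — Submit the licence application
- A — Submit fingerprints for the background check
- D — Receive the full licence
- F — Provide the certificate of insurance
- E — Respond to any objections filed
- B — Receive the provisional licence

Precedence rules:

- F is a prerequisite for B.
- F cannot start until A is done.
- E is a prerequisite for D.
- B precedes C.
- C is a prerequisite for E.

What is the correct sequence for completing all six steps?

A, F, B, C, E, D

A has no prerequisites → A first.
Next only F has its prerequisites met → F.
Next only B has its prerequisites met → B.
C needed B, now all done → C.
Next only E has its prerequisites met → E.
D needed E, now all done → D.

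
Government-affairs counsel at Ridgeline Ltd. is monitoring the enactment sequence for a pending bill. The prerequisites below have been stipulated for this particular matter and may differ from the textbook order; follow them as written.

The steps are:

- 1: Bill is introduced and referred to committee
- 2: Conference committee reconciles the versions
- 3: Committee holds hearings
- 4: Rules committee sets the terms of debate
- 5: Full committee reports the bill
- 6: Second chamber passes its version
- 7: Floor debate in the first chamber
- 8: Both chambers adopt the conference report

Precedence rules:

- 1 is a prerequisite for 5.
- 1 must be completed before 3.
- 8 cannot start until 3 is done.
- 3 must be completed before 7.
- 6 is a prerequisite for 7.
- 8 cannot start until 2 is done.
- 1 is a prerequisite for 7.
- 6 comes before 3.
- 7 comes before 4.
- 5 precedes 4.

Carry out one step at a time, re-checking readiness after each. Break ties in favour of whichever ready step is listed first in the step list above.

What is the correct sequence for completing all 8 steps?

1, 2, 5, 6, 3, 7, 4, 8

Nothing is required for 1, 2 and 6. 1 is listed earlier → 1 first.
Ready: 2, 5 and 6. 2 is listed earlier → 2.
Ready: 5 and 6. 5 is listed earlier → 5.
That leaves 6 as the only ready step → 6.
That leaves 3 as the only ready step → 3.
Now 7 and 8 have their prerequisites met. 7 is listed earlier, so 7 next.
4 now also ready, so the ready set is {4, 8}; 4 is listed earlier → 4.
8 is the only step now ready → 8.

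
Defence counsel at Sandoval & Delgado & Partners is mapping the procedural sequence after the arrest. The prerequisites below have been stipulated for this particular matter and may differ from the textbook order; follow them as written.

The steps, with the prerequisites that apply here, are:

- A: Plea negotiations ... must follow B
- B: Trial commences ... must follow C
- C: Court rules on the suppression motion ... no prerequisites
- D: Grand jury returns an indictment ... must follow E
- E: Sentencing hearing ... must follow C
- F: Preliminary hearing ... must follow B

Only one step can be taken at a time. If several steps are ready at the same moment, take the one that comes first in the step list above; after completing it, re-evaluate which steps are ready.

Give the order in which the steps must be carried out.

C, B, A, E, D, F

Only C has no prerequisites, so it is first.
Now B and E have their prerequisites met. B is listed earlier, so B next.
Ready: A, E and F. A is listed earlier → A.
E and F are both available; E is listed earlier → E.
D now also ready, so the ready set is {D, F}; D is listed earlier → D.
Next only F has its prerequisites met → F.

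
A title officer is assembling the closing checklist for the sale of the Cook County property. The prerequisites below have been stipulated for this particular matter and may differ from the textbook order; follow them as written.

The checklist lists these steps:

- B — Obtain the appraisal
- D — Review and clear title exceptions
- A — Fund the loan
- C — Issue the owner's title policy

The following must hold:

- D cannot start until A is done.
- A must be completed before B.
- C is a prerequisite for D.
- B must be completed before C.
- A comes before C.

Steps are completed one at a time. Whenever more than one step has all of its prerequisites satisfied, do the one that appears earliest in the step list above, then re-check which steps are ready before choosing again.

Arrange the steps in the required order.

A has no prerequisites → A first.
Next only B has its prerequisites met → B.
C needed B and A, now all done → C.
D needed A and C, now all done → D.

A B C D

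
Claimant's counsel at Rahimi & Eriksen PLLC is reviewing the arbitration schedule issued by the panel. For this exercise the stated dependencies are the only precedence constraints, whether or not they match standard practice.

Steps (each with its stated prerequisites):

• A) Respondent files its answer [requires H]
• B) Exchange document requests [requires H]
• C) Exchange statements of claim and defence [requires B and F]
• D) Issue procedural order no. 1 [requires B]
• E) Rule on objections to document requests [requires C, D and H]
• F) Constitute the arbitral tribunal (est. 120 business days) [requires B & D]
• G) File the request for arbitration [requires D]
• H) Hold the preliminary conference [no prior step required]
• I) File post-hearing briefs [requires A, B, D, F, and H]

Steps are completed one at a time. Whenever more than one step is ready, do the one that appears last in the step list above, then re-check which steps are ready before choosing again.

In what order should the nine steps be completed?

H is the only step with nothing outstanding, so it goes first.
Now B and A have their prerequisites met. B is listed later, so B next.
D and A are both available; D is listed later → D.
Now G, F and A have their prerequisites met. G is listed later, so G next.
F and A are both available; F is listed later → F.
Ready: C and A. C is listed later → C.
E now also ready, so the ready set is {E, A}; E is listed later → E.
A needed H, now all done → A.
Next only I has its prerequisites met → I.

H, B, D, G, F, C, E, A, I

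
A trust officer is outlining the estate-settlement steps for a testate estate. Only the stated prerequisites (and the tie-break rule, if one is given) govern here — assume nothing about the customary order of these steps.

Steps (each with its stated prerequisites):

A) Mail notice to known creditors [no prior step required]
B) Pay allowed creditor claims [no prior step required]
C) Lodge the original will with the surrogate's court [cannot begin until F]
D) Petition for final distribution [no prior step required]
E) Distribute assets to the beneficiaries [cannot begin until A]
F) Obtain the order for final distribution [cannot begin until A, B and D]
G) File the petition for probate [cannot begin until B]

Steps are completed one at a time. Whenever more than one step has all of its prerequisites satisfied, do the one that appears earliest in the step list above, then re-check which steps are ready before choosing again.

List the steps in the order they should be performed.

A, B and D have no prerequisites; A is listed earlier, so A is first.
E now also ready, so the ready set is {B, D, E}; B is listed earlier → B.
Now D, E and G have their prerequisites met. D is listed earlier, so D next.
F now also ready, so the ready set is {E, F, G}; E is listed earlier → E.
Ready: F and G. F is listed earlier → F.
C now also ready, so the ready set is {C, G}; C is listed earlier → C.
That leaves G as the only ready step → G.

A B D E F C G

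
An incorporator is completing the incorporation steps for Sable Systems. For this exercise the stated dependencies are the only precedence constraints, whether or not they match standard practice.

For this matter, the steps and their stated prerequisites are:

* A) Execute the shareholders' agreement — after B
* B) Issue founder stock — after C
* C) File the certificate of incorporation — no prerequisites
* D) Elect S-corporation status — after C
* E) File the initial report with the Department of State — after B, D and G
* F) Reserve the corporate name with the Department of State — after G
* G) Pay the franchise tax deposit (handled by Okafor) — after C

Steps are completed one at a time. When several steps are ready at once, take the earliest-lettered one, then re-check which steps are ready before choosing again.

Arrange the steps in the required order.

C, B, A, D, G, E, F

C is the only step with nothing outstanding, so it goes first.
B, D and G are all available; B has the earlier label → B.
A now also ready, so the ready set is {A, D, G}; A has the earlier label → A.
Now D and G have their prerequisites met. D has the earlier label, so D next.
G needed C, now all done → G.
Now E and F have their prerequisites met. E has the earlier label, so E next.
F is the only step now ready → F.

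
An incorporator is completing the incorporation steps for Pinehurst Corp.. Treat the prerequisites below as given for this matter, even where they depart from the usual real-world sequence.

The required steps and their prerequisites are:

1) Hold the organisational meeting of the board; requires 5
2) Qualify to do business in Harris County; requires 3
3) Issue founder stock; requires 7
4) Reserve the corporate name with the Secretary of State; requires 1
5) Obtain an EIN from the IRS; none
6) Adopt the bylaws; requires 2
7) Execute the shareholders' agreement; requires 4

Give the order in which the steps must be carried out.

5 → 1 → 4 → 7 → 3 → 2 → 6

5 has no prerequisites → 5 first.
1 needed 5, now all done → 1.
4 needed 1, now all done → 4.
7 is the only step now ready → 7.
3 needed 7, now all done → 3.
2 needed 3, now all done → 2.
6 is the only step now ready → 6.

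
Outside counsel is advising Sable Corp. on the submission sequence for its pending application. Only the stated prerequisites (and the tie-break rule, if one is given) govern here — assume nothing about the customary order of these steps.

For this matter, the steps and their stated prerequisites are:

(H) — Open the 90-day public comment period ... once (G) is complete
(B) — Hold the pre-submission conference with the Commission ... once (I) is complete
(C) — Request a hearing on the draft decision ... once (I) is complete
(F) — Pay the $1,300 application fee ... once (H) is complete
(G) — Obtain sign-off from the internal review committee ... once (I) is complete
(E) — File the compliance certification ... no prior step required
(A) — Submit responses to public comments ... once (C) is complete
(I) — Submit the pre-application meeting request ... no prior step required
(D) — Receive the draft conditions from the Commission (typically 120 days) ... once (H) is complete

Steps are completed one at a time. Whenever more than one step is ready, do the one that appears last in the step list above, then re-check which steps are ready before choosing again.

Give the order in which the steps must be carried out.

(I), (E), (G), (C), (A), (B), (H), (D), (F)

Nothing is required for (I) and (E). (I) is listed later → (I) first.
Ready: (E), (G), (C) and (B). (E) is listed later → (E).
Ready: (G), (C) and (B). (G) is listed later → (G).
Ready: (C), (B) and (H). (C) is listed later → (C).
Ready: (A), (B) and (H). (A) is listed later → (A).
Now (B) and (H) have their prerequisites met. (B) is listed later, so (B) next.
Next only (H) has its prerequisites met → (H).
Now (D) and (F) have their prerequisites met. (D) is listed later, so (D) next.
(F) needed (H), now all done → (F).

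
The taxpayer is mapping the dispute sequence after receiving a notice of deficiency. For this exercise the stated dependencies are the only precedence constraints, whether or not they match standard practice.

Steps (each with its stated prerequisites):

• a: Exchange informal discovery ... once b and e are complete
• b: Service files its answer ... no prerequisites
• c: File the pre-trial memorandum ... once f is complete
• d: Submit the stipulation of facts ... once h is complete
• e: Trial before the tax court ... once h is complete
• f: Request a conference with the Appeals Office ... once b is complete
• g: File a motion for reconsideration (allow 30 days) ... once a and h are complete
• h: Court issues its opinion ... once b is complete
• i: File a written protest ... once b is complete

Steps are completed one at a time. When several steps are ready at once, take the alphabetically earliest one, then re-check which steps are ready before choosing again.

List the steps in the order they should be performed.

b f c h d e a g i

b has no prerequisites → b first.
Ready: f, h and i. f has the earlier label → f.
Now c, h and i have their prerequisites met. c has the earlier label, so c next.
Ready: h and i. h has the earlier label → h.
d, e and i are all available; d has the earlier label → d.
e and i are both available; e has the earlier label → e.
a now also ready, so the ready set is {a, i}; a has the earlier label → a.
g now also ready, so the ready set is {g, i}; g has the earlier label → g.
Next only i has its prerequisites met → i.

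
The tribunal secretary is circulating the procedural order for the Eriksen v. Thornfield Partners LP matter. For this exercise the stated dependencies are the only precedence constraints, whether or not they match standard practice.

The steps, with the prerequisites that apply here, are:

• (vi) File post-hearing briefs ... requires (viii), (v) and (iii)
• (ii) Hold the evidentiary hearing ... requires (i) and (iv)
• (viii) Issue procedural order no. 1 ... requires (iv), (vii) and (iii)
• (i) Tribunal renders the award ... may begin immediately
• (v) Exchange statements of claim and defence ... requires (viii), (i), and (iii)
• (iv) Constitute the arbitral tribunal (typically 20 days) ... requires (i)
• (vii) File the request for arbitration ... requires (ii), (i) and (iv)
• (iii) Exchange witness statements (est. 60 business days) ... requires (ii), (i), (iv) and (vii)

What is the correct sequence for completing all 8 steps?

Only (i) has no prerequisites, so it is first.
Next only (iv) has its prerequisites met → (iv).
Next only (ii) has its prerequisites met → (ii).
(vii) is the only step now ready → (vii).
Next only (iii) has its prerequisites met → (iii).
Next only (viii) has its prerequisites met → (viii).
Next only (v) has its prerequisites met → (v).
(vi) is the only step now ready → (vi).

(i), (iv), (ii), (vii), (iii), (viii), (v), (vi)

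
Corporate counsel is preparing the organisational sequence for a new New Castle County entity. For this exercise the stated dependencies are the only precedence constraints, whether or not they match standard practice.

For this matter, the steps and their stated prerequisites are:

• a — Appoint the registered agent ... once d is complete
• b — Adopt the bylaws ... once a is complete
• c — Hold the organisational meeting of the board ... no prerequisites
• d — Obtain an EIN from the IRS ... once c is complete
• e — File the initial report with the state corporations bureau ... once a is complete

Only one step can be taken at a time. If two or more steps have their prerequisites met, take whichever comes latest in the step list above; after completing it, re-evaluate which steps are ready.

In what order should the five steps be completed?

Only c has no prerequisites, so it is first.
Next only d has its prerequisites met → d.
a is the only step now ready → a.
e and b are both available; e is listed later → e.
b is the only step now ready → b.

c d a e b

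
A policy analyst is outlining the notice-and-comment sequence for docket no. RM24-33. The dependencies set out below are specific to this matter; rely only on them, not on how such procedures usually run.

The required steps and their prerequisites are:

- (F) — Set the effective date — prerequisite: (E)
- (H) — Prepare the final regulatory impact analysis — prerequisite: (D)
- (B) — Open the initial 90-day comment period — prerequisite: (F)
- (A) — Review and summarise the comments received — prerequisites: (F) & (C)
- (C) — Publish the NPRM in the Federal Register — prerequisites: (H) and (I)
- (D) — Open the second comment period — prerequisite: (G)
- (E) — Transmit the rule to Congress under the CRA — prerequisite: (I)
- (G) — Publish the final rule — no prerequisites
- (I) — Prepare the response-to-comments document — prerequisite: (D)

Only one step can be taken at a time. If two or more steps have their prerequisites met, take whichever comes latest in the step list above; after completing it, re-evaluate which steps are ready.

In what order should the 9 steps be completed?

(G) → (D) → (I) → (E) → (H) → (C) → (F) → (A) → (B)

(G) has no prerequisites → (G) first.
(D) needed (G), now all done → (D).
Ready: (I) and (H). (I) is listed later → (I).
(E) and (H) are both available; (E) is listed later → (E).
Ready: (H) and (F). (H) is listed later → (H).
(C) now also ready, so the ready set is {(C), (F)}; (C) is listed later → (C).
(F) needed (E), now all done → (F).
Ready: (A) and (B). (A) is listed later → (A).
(B) is the only step now ready → (B).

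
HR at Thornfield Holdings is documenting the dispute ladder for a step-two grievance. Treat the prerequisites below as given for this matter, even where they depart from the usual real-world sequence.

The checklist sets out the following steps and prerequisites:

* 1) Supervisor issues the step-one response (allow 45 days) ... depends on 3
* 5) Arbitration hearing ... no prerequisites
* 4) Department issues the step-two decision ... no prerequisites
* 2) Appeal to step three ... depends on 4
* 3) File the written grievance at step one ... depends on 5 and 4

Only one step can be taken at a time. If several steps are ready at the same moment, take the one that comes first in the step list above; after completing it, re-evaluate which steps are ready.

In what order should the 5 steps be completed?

5 → 4 → 2 → 3 → 1

Nothing is required for 5 and 4. 5 is listed earlier → 5 first.
Next only 4 has its prerequisites met → 4.
Now 2 and 3 have their prerequisites met. 2 is listed earlier, so 2 next.
Next only 3 has its prerequisites met → 3.
1 needed 3, now all done → 1.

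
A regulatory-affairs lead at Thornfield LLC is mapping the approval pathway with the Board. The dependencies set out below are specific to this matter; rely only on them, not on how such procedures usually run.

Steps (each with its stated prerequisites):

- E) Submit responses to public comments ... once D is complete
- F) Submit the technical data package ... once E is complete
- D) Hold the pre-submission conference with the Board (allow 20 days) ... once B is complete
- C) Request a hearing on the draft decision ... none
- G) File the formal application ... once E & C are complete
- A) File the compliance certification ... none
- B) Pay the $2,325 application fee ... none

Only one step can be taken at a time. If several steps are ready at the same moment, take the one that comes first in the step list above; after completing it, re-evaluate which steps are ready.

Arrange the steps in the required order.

Nothing is required for C, A and B. C is listed earlier → C first.
Now A and B have their prerequisites met. A is listed earlier, so A next.
That leaves B as the only ready step → B.
Next only D has its prerequisites met → D.
E is the only step now ready → E.
F and G are both available; F is listed earlier → F.
That leaves G as the only ready step → G.

C → A → B → D → E → F → G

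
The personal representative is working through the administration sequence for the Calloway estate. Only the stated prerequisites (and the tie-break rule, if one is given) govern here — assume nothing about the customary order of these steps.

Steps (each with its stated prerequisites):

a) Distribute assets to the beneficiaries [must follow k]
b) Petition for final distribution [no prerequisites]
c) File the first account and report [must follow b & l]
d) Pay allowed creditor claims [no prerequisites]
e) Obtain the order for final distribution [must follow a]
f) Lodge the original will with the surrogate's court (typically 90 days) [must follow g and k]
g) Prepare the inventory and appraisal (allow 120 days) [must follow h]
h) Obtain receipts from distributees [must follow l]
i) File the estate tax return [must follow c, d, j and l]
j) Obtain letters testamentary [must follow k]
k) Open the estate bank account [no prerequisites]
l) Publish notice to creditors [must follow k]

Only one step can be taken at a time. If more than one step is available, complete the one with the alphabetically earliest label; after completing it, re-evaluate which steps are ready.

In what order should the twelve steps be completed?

Nothing is required for b, d and k. b has the earlier label → b first.
Ready: d and k. d has the earlier label → d.
That leaves k as the only ready step → k.
Ready: a, j and l. a has the earlier label → a.
e, j and l are all available; e has the earlier label → e.
Ready: j and l. j has the earlier label → j.
Next only l has its prerequisites met → l.
Ready: c and h. c has the earlier label → c.
i now also ready, so the ready set is {h, i}; h has the earlier label → h.
g now also ready, so the ready set is {g, i}; g has the earlier label → g.
Ready: f and i. f has the earlier label → f.
i needed c, d, j and l, now all done → i.

b, d, k, a, e, j, l, c, h, g, f, i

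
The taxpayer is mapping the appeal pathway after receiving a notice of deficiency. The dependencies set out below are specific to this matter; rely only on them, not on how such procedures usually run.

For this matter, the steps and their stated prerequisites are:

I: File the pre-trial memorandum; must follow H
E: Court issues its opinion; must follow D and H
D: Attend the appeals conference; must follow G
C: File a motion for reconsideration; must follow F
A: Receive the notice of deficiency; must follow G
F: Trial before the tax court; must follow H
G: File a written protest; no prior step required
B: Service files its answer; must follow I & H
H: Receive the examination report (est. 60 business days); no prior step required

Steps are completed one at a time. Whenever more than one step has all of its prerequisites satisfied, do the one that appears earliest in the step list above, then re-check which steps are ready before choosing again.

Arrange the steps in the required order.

G, D, A, H, I, E, F, C, B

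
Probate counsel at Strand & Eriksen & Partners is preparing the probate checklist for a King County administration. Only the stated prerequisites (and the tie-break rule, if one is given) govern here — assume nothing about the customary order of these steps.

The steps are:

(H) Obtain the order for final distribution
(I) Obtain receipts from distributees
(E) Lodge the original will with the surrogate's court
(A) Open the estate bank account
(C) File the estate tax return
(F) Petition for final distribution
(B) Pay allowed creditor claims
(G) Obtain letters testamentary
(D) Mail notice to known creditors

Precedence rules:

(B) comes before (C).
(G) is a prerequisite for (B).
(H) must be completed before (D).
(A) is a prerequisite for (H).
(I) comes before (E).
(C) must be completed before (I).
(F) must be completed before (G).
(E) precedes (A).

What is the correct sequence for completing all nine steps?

(F) has no prerequisites → (F) first.
Next only (G) has its prerequisites met → (G).
(B) needed (G), now all done → (B).
That leaves (C) as the only ready step → (C).
That leaves (I) as the only ready step → (I).
Next only (E) has its prerequisites met → (E).
Next only (A) has its prerequisites met → (A).
(H) needed (A), now all done → (H).
Next only (D) has its prerequisites met → (D).

(F) → (G) → (B) → (C) → (I) → (E) → (A) → (H) → (D)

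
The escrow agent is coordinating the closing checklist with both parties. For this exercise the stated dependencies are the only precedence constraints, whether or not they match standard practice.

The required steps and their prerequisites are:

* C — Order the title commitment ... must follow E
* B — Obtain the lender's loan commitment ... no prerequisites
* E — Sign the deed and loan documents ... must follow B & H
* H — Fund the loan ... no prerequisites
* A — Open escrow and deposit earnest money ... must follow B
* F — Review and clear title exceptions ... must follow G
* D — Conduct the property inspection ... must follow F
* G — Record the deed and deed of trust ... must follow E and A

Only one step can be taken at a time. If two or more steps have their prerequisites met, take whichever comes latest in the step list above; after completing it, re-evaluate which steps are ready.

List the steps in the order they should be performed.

H B A E G F D C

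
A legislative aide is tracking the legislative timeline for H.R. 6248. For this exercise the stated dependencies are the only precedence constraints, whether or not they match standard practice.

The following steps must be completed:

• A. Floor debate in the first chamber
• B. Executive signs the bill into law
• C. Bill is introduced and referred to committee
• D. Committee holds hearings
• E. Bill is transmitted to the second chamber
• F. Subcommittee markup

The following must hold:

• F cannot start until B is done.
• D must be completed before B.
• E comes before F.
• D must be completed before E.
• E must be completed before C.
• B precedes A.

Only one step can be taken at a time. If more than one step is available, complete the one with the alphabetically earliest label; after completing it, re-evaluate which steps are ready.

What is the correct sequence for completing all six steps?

D is the only step with nothing outstanding, so it goes first.
B and E are both available; B has the earlier label → B.
A and E are both available; A has the earlier label → A.
E needed D, now all done → E.
C and F are both available; C has the earlier label → C.
F needed B and E, now all done → F.

D, B, A, E, C, F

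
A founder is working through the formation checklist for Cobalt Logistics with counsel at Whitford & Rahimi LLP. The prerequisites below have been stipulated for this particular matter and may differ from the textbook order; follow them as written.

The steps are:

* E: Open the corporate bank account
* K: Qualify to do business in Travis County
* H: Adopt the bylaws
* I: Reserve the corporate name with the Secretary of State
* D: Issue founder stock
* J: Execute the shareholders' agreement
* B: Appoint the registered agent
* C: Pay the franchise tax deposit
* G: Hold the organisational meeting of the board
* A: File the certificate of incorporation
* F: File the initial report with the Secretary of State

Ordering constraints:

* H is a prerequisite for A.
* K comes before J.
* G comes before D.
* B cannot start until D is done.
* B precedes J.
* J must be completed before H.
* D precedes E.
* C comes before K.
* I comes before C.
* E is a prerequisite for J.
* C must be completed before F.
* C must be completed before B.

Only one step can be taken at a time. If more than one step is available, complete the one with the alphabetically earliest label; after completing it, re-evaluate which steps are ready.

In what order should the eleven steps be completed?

G and I have no prerequisites; G has the earlier label, so G is first.
D and I are both available; D has the earlier label → D.
E and I are both available; E has the earlier label → E.
I is the only step now ready → I.
C needed I, now all done → C.
Ready: B, F and K. B has the earlier label → B.
Ready: F and K. F has the earlier label → F.
That leaves K as the only ready step → K.
J needed B, E and K, now all done → J.
H needed J, now all done → H.
A needed H, now all done → A.

G → D → E → I → C → B → F → K → J → H → A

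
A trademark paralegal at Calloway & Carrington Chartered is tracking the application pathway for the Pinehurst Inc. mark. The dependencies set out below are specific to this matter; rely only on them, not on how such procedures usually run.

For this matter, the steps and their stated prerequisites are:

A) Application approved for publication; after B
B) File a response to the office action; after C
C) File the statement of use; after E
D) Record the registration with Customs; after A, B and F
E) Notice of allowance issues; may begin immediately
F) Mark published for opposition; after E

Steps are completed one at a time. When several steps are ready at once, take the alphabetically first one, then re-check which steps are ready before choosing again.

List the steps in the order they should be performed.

E is the only step with nothing outstanding, so it goes first.
Now C and F have their prerequisites met. C has the earlier label, so C next.
B now also ready, so the ready set is {B, F}; B has the earlier label → B.
Ready: A and F. A has the earlier label → A.
That leaves F as the only ready step → F.
Next only D has its prerequisites met → D.

E → C → B → A → F → D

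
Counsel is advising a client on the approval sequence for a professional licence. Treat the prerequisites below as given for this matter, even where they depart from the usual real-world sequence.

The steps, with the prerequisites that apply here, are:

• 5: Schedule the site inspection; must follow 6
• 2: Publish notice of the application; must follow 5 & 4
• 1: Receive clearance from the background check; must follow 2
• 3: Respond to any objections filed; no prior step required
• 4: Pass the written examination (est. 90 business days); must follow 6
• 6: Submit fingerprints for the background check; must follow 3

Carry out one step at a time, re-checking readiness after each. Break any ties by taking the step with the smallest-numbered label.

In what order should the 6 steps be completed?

Only 3 has no prerequisites, so it is first.
6 needed 3, now all done → 6.
Ready: 4 and 5. 4 has the earlier label → 4.
That leaves 5 as the only ready step → 5.
Next only 2 has its prerequisites met → 2.
That leaves 1 as the only ready step → 1.

3 6 4 5 2 1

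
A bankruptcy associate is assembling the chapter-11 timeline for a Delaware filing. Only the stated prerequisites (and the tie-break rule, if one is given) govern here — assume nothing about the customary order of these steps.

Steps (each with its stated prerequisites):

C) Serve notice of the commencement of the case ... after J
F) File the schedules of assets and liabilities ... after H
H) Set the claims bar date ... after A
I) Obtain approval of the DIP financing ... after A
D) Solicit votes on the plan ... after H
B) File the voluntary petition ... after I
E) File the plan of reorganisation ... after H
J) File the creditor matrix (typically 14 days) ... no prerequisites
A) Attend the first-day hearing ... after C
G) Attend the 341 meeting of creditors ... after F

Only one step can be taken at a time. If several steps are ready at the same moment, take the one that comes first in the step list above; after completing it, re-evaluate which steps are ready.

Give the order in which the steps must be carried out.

J is the only step with nothing outstanding, so it goes first.
That leaves C as the only ready step → C.
That leaves A as the only ready step → A.
Now H and I have their prerequisites met. H is listed earlier, so H next.
Ready: F, I, D and E. F is listed earlier → F.
Ready: I, D, E and G. I is listed earlier → I.
Now D, B, E and G have their prerequisites met. D is listed earlier, so D next.
Now B, E and G have their prerequisites met. B is listed earlier, so B next.
Ready: E and G. E is listed earlier → E.
G needed F, now all done → G.

J, C, A, H, F, I, D, B, E, G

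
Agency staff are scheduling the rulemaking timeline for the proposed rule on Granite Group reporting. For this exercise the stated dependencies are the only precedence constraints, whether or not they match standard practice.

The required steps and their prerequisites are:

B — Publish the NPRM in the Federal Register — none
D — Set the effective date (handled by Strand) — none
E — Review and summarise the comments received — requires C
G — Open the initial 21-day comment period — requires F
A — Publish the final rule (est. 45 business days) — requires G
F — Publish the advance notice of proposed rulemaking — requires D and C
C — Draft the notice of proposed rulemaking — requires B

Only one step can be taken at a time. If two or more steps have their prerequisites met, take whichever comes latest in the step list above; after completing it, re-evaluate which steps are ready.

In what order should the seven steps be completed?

D B C F G A E

Nothing is required for D and B. D is listed later → D first.
That leaves B as the only ready step → B.
C needed B, now all done → C.
Ready: F and E. F is listed later → F.
G now also ready, so the ready set is {G, E}; G is listed later → G.
Now A and E have their prerequisites met. A is listed later, so A next.
That leaves E as the only ready step → E.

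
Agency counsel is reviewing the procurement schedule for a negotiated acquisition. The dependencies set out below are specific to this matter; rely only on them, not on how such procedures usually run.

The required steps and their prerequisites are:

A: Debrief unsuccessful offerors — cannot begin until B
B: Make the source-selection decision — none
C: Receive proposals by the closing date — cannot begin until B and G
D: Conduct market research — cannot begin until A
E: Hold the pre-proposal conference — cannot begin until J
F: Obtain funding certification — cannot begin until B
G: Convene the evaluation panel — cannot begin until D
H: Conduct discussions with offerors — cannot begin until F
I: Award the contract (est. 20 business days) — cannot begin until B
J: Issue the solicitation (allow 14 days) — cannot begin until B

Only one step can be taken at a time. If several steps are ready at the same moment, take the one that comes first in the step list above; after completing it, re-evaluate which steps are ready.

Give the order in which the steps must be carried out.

B has no prerequisites → B first.
Ready: A, F, I and J. A is listed earlier → A.
D now also ready, so the ready set is {D, F, I, J}; D is listed earlier → D.
G now also ready, so the ready set is {F, G, I, J}; F is listed earlier → F.
H now also ready, so the ready set is {G, H, I, J}; G is listed earlier → G.
C now also ready, so the ready set is {C, H, I, J}; C is listed earlier → C.
Now H, I and J have their prerequisites met. H is listed earlier, so H next.
Now I and J have their prerequisites met. I is listed earlier, so I next.
That leaves J as the only ready step → J.
E needed J, now all done → E.

B, A, D, F, G, C, H, I, J, E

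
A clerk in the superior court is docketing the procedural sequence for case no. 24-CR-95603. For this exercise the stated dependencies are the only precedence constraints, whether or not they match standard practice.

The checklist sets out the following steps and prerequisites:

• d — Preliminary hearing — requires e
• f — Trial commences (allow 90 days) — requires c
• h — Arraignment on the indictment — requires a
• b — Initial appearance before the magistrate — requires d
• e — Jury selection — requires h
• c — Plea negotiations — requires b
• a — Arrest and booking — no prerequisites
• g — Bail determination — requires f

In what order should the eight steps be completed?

a → h → e → d → b → c → f → g

a is the only step with nothing outstanding, so it goes first.
h needed a, now all done → h.
That leaves e as the only ready step → e.
d is the only step now ready → d.
b is the only step now ready → b.
c is the only step now ready → c.
f needed c, now all done → f.
Next only g has its prerequisites met → g.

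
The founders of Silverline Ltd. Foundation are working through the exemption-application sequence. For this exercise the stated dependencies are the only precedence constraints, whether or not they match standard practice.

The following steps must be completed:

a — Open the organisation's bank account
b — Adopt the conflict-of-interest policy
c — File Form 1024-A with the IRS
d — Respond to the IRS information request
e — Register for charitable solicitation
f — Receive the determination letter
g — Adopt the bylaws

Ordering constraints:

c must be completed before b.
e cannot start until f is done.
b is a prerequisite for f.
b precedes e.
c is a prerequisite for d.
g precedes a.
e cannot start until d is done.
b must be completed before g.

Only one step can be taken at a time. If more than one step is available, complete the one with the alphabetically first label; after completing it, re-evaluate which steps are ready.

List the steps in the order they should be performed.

c, b, d, f, e, g, a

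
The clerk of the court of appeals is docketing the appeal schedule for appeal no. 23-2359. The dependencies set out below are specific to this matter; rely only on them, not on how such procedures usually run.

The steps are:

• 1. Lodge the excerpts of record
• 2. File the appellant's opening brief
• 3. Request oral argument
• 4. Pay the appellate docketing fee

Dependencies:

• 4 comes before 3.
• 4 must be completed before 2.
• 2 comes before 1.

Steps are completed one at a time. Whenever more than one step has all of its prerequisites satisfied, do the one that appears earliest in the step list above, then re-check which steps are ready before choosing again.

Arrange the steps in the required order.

4 is the only step with nothing outstanding, so it goes first.
Ready: 2 and 3. 2 is listed earlier → 2.
1 now also ready, so the ready set is {1, 3}; 1 is listed earlier → 1.
3 needed 4, now all done → 3.

4, 2, 1, 3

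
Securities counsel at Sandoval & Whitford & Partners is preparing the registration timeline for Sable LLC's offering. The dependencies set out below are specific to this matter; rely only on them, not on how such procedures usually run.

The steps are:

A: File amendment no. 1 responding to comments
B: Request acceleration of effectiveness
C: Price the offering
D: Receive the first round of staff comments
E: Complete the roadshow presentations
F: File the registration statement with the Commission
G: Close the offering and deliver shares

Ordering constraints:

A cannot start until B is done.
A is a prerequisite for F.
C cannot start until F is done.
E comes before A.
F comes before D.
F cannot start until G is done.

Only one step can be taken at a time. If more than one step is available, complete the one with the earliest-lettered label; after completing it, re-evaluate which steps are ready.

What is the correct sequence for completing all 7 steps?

Nothing is required for B, E and G. B has the earlier label → B first.
Now E and G have their prerequisites met. E has the earlier label, so E next.
A now also ready, so the ready set is {A, G}; A has the earlier label → A.
That leaves G as the only ready step → G.
F needed A and G, now all done → F.
Ready: C and D. C has the earlier label → C.
D is the only step now ready → D.

B, E, A, G, F, C, D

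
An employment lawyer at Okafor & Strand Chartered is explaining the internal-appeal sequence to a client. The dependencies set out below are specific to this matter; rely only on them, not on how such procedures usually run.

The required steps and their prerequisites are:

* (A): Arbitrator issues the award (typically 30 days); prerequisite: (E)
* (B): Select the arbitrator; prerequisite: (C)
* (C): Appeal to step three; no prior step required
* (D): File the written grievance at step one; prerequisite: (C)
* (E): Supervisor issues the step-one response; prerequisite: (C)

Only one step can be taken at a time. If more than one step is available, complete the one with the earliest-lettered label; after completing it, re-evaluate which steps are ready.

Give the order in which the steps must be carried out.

(C) → (B) → (D) → (E) → (A)

(C) has no prerequisites → (C) first.
Now (B), (D) and (E) have their prerequisites met. (B) has the earlier label, so (B) next.
Now (D) and (E) have their prerequisites met. (D) has the earlier label, so (D) next.
(E) needed (C), now all done → (E).
That leaves (A) as the only ready step → (A).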